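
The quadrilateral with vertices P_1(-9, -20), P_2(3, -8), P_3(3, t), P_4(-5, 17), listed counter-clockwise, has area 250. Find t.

Write out the shoelace sum; only the two edges meeting at P_3 involve t:
2·Area = [(3·t − 3·(-8)) + (3·17 − (-5)·t)] + 385
       = 8·t + 460 = 500
⇒ t = 5.

5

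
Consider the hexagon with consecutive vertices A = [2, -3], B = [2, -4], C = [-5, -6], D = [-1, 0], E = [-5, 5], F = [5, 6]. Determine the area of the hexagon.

63.5

Apply the surveyor's formula: 2A = Σ (x_i·y_{i+1} − x_{i+1}·y_i), indices taken mod 6.
Cross-terms: -2, -32, -6, -5, -55, -27  ⇒  Σ = -127
Area = |Σ|/2 = 63.5.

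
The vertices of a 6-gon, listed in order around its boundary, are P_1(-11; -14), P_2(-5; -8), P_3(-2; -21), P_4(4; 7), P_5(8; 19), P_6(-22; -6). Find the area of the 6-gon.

Apply the shoelace (surveyor's) formula: 2A = Σ (x_i·y_{i+1} − x_{i+1}·y_i), indices taken mod 6.
Σ = (18) + (89) + (70) + (20) + (370) + (242) = 809
Area = |Σ|/2 = 404.5.

404.5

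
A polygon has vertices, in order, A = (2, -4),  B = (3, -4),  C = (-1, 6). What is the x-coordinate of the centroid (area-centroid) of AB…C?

Apply the shoelace formula. First the cross-terms c_i = x_i·y_{i+1} − x_{i+1}·y_i:
  4, 14, -8  ⇒  2A = 10, A = 5.
Then Σ (x_i + x_{i+1})·c_i = 40, so x̄ = 40 / (6·5) = 4/3.

4/3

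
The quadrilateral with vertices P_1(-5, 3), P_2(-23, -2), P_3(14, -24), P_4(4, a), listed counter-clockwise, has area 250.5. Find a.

-14

Write out the shoelace sum; only the two edges meeting at P_4 involve a:
2·Area = [(14·a − 4·(-24)) + (4·3 − (-5)·a)] + 659
       = 19·a + 767 = 501
⇒ a = -14.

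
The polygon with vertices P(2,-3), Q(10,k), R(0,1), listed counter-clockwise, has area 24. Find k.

The doubled signed area Σ (x_i y_{i+1} − x_{i+1} y_i) is linear in k.
With k=0 it equals 38; the coefficient of k is 2 (from the two edges through Q).
So 2·k + 38 = 2·24 = 48 ⇒ k = 5.

5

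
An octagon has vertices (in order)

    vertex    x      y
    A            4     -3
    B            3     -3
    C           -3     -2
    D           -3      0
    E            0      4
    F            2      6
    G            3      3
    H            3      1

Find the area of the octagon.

Σ = (-3) + (-15) + (-6) + (-12) + (-8) + (-12) + (-6) + (-13) = -75
Area = |Σ|/2 = 37.5.

37.5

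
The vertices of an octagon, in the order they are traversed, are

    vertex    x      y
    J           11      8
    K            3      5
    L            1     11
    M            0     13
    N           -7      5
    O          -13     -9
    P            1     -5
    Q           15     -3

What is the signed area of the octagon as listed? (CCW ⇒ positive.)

Apply the shoelace (surveyor's) formula: 2A = Σ (x_i·y_{i+1} − x_{i+1}·y_i), indices taken mod 8.
Σ = (31) + (28) + (13) + (91) + (128) + (74) + (72) + (153) = 590
Signed area = Σ/2 = 295 (positive ⇒ counter-clockwise traversal).

295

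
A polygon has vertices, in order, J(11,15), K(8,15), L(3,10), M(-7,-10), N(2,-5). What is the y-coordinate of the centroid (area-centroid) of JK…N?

75/26

Apply Gauss's area formula. First the cross-terms c_i = x_i·y_{i+1} − x_{i+1}·y_i:
  45, 35, 40, 55, 85  ⇒  2A = 260, A = 130.
Then Σ (y_i + y_{i+1})·c_i = 2250, so ȳ = 2250 / (6·130) = 75/26.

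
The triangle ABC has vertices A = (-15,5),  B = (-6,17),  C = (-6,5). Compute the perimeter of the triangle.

36

|AB| = √((9)² + (12)²) = √225 = 15
|BC| = √((0)² + (-12)²) = √144 = 12
|CA| = √((-9)² + (0)²) = √81 = 9
Perimeter = 15 + 12 + 9 = 36.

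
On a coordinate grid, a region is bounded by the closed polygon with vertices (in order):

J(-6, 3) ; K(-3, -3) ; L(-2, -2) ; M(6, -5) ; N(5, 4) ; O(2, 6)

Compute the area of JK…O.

81

Apply the shoelace formula: 2A = Σ (x_i·y_{i+1} − x_{i+1}·y_i), indices taken mod 6.
Cross-terms: 27, 0, 22, 49, 22, 42  ⇒  Σ = 162
Area = |Σ|/2 = 81.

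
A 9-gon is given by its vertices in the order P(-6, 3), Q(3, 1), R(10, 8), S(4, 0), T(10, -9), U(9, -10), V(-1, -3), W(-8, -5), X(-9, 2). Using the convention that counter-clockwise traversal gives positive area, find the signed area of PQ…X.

Apply Gauss's area formula: 2A = Σ (x_i·y_{i+1} − x_{i+1}·y_i), indices taken mod 9.
Σ = (-15) + (14) + (-32) + (-36) + (-19) + (-37) + (-19) + (-61) + (-15) = -220
Signed area = Σ/2 = -110 (negative ⇒ clockwise traversal).

-110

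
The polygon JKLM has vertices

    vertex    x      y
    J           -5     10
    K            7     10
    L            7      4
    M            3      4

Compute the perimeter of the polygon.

|JK| = √((12)² + (0)²) = √144 = 12
|KL| = √((0)² + (-6)²) = √36 = 6
|LM| = √((-4)² + (0)²) = √16 = 4
|MJ| = √((-8)² + (6)²) = √100 = 10
Perimeter = 12 + 6 + 4 + 10 = 32.

32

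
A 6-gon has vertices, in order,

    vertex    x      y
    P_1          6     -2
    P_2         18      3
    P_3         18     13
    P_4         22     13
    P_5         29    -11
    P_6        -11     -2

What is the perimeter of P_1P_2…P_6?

|P_1P_2| = √((12)² + (5)²) = √169 = 13
|P_2P_3| = √((0)² + (10)²) = √100 = 10
|P_3P_4| = √((4)² + (0)²) = √16 = 4
|P_4P_5| = √((7)² + (-24)²) = √625 = 25
|P_5P_6| = √((-40)² + (9)²) = √1681 = 41
|P_6P_1| = √((17)² + (0)²) = √289 = 17
Perimeter = 13 + 10 + 4 + 25 + 41 + 17 = 110.

110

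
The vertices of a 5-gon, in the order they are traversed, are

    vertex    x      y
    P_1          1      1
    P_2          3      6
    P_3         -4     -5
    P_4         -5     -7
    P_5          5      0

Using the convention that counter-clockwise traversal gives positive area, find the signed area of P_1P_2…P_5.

Apply the surveyor's formula: 2A = Σ (x_i·y_{i+1} − x_{i+1}·y_i), indices taken mod 5.
Cross-terms: 3, 9, 3, 35, 5  ⇒  Σ = 55
Signed area = Σ/2 = 27.5 (positive ⇒ counter-clockwise traversal).

27.5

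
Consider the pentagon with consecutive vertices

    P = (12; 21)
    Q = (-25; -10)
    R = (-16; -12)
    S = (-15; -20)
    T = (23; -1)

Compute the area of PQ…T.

P→Q: (12)(-10) − (-25)(21) = 405
Q→R: (-25)(-12) − (-16)(-10) = 140
R→S: (-16)(-20) − (-15)(-12) = 140
S→T: (-15)(-1) − (23)(-20) = 475
T→P: (23)(21) − (12)(-1) = 495
Σ = 1655
Area = |Σ|/2 = 827.5.

827.5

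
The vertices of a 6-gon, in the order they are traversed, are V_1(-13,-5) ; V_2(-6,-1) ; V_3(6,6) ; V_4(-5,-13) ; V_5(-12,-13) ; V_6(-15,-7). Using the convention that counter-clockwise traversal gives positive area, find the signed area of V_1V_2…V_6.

-156.5

Σ = (-17) + (-30) + (-48) + (-91) + (-111) + (-16) = -313
Signed area = Σ/2 = -156.5 (negative ⇒ clockwise traversal).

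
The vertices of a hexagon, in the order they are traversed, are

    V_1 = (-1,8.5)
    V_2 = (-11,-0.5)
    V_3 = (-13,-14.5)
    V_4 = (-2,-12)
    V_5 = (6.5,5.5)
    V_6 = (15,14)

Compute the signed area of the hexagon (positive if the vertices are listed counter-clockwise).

295.5

Σ = (94) + (153) + (127) + (67) + (8.5) + (141.5) = 591
Signed area = Σ/2 = 295.5 (positive ⇒ counter-clockwise traversal).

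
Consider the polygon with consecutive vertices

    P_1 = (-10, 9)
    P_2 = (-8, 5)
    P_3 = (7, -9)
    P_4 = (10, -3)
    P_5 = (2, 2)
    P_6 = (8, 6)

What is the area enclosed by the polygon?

Σ = (22) + (37) + (69) + (26) + (-4) + (132) = 282
Area = |Σ|/2 = 141.

141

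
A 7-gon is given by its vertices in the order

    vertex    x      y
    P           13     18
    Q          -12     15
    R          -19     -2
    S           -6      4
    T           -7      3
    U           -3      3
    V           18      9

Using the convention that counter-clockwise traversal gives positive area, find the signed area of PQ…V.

378

P→Q: (13)(15) − (-12)(18) = 411
Q→R: (-12)(-2) − (-19)(15) = 309
R→S: (-19)(4) − (-6)(-2) = -88
S→T: (-6)(3) − (-7)(4) = 10
T→U: (-7)(3) − (-3)(3) = -12
U→V: (-3)(9) − (18)(3) = -81
V→P: (18)(18) − (13)(9) = 207
Σ = 756
Signed area = Σ/2 = 378 (positive ⇒ counter-clockwise traversal).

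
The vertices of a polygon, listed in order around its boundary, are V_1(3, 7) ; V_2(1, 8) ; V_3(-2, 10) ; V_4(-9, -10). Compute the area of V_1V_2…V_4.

Cross-terms: 17, 26, 110, -33  ⇒  Σ = 120
Area = |Σ|/2 = 60.

60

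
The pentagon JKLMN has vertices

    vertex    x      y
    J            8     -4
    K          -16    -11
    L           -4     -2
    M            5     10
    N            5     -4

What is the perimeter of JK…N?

72

|JK| = √((-24)² + (-7)²) = √625 = 25
|KL| = √((12)² + (9)²) = √225 = 15
|LM| = √((9)² + (12)²) = √225 = 15
|MN| = √((0)² + (-14)²) = √196 = 14
|NJ| = √((3)² + (0)²) = √9 = 3
Perimeter = 25 + 15 + 15 + 14 + 3 = 72.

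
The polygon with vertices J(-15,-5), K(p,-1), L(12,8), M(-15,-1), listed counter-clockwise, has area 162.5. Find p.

The doubled signed area Σ (x_i y_{i+1} − x_{i+1} y_i) is linear in p.
With p=0 it equals 195; the coefficient of p is 13 (from the two edges through K).
So 13·p + 195 = 2·162.5 = 325 ⇒ p = 10.

10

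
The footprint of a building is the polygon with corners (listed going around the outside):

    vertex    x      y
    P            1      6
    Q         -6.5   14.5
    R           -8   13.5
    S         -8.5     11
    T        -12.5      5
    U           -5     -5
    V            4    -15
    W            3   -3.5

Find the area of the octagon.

Apply the surveyor's formula: 2A = Σ (x_i·y_{i+1} − x_{i+1}·y_i), indices taken mod 8.
Σ = (53.5) + (28.25) + (26.75) + (95) + (87.5) + (95) + (31) + (21.5) = 438.5
Area = |Σ|/2 = 219.25.

219.25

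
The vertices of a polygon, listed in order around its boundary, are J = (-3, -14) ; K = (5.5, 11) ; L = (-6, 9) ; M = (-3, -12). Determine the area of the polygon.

132.25

Cross-terms: 44, 115.5, 99, 6  ⇒  Σ = 264.5
Area = |Σ|/2 = 132.25.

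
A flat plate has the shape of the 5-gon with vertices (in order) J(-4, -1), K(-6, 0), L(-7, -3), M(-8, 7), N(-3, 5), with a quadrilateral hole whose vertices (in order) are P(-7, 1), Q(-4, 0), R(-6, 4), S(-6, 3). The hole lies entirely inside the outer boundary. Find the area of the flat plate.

Outer boundary:
Σ = (-6) + (18) + (-73) + (-19) + (23) = -57
Area = |Σ|/2 = 28.5.
Hole:
P→Q: (-7)(0) − (-4)(1) = 4
Q→R: (-4)(4) − (-6)(0) = -16
R→S: (-6)(3) − (-6)(4) = 6
S→P: (-6)(1) − (-7)(3) = 15
Σ = 9
Area = |Σ|/2 = 4.5.
Net area = 28.5 − 4.5 = 24.

24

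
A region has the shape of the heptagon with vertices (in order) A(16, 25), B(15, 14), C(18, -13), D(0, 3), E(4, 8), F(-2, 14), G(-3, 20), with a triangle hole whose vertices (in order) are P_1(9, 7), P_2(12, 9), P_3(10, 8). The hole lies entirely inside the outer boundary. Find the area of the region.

Outer boundary:
Σ = (-151) + (-447) + (54) + (-12) + (72) + (2) + (-395) = -877
Area = |Σ|/2 = 438.5.
Hole:
Apply the shoelace formula: 2A = Σ (x_i·y_{i+1} − x_{i+1}·y_i), indices taken mod 3.
Σ = (-3) + (6) + (-2) = 1
Area = |Σ|/2 = 0.5.
Net area = 438.5 − 0.5 = 438.

438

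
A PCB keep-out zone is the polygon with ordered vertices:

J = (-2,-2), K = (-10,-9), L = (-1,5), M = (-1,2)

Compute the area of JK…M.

Apply the shoelace formula: 2A = Σ (x_i·y_{i+1} − x_{i+1}·y_i), indices taken mod 4.
Σ = (-2) + (-59) + (3) + (6) = -52
Area = |Σ|/2 = 26.

26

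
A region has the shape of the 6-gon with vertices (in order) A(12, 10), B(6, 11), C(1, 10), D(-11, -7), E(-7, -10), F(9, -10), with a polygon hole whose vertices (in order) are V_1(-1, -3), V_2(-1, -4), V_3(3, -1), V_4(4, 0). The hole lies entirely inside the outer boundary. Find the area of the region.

324.5

Outer boundary:
Apply the shoelace formula: 2A = Σ (x_i·y_{i+1} − x_{i+1}·y_i), indices taken mod 6.
Cross-terms: 72, 49, 103, 61, 160, 210  ⇒  Σ = 655
Area = |Σ|/2 = 327.5.
Hole:
Apply the shoelace formula: 2A = Σ (x_i·y_{i+1} − x_{i+1}·y_i), indices taken mod 4.
Σ = (1) + (13) + (4) + (-12) = 6
Area = |Σ|/2 = 3.
Net area = 327.5 − 3 = 324.5.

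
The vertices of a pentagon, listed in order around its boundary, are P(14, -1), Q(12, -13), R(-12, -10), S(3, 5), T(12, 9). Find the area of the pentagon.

Σ = (-170) + (-276) + (-30) + (-33) + (-138) = -647
Area = |Σ|/2 = 323.5.

323.5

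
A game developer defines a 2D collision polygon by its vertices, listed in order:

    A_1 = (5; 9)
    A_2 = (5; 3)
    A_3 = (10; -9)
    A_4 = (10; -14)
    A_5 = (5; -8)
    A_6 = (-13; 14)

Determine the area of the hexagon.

193

Apply the shoelace formula: 2A = Σ (x_i·y_{i+1} − x_{i+1}·y_i), indices taken mod 6.
A_1→A_2: (5)(3) − (5)(9) = -30
A_2→A_3: (5)(-9) − (10)(3) = -75
A_3→A_4: (10)(-14) − (10)(-9) = -50
A_4→A_5: (10)(-8) − (5)(-14) = -10
A_5→A_6: (5)(14) − (-13)(-8) = -34
A_6→A_1: (-13)(9) − (5)(14) = -187
Σ = -386
Area = |Σ|/2 = 193.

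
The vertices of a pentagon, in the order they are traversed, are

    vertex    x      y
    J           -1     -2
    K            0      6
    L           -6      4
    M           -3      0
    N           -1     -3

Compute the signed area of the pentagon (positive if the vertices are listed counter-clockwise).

25

Apply the shoelace formula: 2A = Σ (x_i·y_{i+1} − x_{i+1}·y_i), indices taken mod 5.
Cross-terms: -6, 36, 12, 9, -1  ⇒  Σ = 50
Signed area = Σ/2 = 25 (positive ⇒ counter-clockwise traversal).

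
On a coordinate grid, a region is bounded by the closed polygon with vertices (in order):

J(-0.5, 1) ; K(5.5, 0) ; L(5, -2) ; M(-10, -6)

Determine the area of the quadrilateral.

39.75

Σ = (-5.5) + (-11) + (-50) + (-13) = -79.5
Area = |Σ|/2 = 39.75.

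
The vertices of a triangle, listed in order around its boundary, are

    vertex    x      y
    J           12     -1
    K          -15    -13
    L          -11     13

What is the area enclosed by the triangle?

Σ = (-171) + (-338) + (-145) = -654
Area = |Σ|/2 = 327.

327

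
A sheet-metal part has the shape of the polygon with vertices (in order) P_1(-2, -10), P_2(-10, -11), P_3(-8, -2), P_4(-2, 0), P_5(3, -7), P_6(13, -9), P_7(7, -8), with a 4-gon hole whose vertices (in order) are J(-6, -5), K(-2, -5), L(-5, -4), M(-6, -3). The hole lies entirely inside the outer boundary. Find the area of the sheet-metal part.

Outer boundary:
Σ = (-78) + (-68) + (-4) + (14) + (64) + (-41) + (-86) = -199
Area = |Σ|/2 = 99.5.
Hole:
Apply the surveyor's formula: 2A = Σ (x_i·y_{i+1} − x_{i+1}·y_i), indices taken mod 4.
Σ = (20) + (-17) + (-9) + (12) = 6
Area = |Σ|/2 = 3.
Net area = 99.5 − 3 = 96.5.

96.5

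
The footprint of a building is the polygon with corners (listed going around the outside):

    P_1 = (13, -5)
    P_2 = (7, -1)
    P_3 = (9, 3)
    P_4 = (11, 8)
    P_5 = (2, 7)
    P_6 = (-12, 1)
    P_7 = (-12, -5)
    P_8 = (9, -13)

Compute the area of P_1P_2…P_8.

317.5

Σ = (22) + (30) + (39) + (61) + (86) + (72) + (201) + (124) = 635
Area = |Σ|/2 = 317.5.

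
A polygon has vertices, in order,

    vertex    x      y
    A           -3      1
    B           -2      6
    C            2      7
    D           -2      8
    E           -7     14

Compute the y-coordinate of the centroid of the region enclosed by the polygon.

Apply the shoelace formula. First the cross-terms c_i = x_i·y_{i+1} − x_{i+1}·y_i:
  -16, -26, 30, 28, 35  ⇒  2A = 51, A = 25.5.
Then Σ (y_i + y_{i+1})·c_i = 1141, so ȳ = 1141 / (6·25.5) = 1141/153.

1141/153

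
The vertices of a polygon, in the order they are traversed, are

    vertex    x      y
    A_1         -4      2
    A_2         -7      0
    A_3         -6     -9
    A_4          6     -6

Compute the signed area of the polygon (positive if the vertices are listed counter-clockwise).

77.5

Apply the shoelace formula: 2A = Σ (x_i·y_{i+1} − x_{i+1}·y_i), indices taken mod 4.
Σ = (14) + (63) + (90) + (-12) = 155
Signed area = Σ/2 = 77.5 (positive ⇒ counter-clockwise traversal).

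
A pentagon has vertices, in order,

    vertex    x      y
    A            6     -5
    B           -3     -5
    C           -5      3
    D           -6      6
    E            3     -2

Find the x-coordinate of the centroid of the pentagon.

-13/15

Apply the surveyor's formula. First the cross-terms c_i = x_i·y_{i+1} − x_{i+1}·y_i:
  -45, -34, -12, -6, -3  ⇒  2A = -100, A = -50.
Then Σ (x_i + x_{i+1})·c_i = 260, so x̄ = 260 / (6·(-50)) = -13/15.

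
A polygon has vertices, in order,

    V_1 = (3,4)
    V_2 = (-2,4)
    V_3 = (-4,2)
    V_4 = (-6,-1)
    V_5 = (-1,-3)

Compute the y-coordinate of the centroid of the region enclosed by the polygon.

Apply Gauss's area formula. First the cross-terms c_i = x_i·y_{i+1} − x_{i+1}·y_i:
  20, 12, 16, 17, 5  ⇒  2A = 70, A = 35.
Then Σ (y_i + y_{i+1})·c_i = 185, so ȳ = 185 / (6·35) = 37/42.

37/42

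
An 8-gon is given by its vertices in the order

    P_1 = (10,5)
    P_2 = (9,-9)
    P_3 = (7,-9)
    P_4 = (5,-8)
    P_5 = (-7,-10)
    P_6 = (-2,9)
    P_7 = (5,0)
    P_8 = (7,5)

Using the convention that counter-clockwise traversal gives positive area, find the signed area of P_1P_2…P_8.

Apply the shoelace (surveyor's) formula: 2A = Σ (x_i·y_{i+1} − x_{i+1}·y_i), indices taken mod 8.
Σ = (-135) + (-18) + (-11) + (-106) + (-83) + (-45) + (25) + (-15) = -388
Signed area = Σ/2 = -194 (negative ⇒ clockwise traversal).

-194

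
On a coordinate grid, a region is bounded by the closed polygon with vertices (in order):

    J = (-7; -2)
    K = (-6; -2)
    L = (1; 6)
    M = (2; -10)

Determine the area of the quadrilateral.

Σ = (2) + (-34) + (-22) + (-74) = -128
Area = |Σ|/2 = 64.

64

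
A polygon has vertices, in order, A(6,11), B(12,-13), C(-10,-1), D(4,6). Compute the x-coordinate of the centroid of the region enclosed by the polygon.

Apply Gauss's area formula. First the cross-terms c_i = x_i·y_{i+1} − x_{i+1}·y_i:
  -210, -142, -56, 8  ⇒  2A = -400, A = -200.
Then Σ (x_i + x_{i+1})·c_i = -3648, so x̄ = -3648 / (6·(-200)) = 3.04.

3.04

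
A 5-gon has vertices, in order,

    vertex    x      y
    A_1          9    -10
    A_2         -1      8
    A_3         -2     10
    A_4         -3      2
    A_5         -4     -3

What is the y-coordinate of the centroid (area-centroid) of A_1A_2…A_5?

Apply Gauss's area formula. First the cross-terms c_i = x_i·y_{i+1} − x_{i+1}·y_i:
  62, 6, 26, 17, 67  ⇒  2A = 178, A = 89.
Then Σ (y_i + y_{i+1})·c_i = -592, so ȳ = -592 / (6·89) = -296/267.

-296/267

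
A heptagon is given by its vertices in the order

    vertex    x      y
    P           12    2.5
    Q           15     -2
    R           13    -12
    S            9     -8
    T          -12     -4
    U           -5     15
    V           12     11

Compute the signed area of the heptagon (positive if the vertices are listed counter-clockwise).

-440.25

Cross-terms: -61.5, -154, 4, -132, -200, -235, -102  ⇒  Σ = -880.5
Signed area = Σ/2 = -440.25 (negative ⇒ clockwise traversal).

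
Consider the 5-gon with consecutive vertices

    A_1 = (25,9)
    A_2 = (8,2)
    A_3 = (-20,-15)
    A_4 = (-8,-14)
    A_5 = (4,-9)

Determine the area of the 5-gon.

223.5

Σ = (-22) + (-80) + (160) + (128) + (261) = 447
Area = |Σ|/2 = 223.5.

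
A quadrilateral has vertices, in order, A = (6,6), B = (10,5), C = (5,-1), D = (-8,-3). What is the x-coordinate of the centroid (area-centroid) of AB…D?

146/59

Apply Gauss's area formula. First the cross-terms c_i = x_i·y_{i+1} − x_{i+1}·y_i:
  -30, -35, -23, -30  ⇒  2A = -118, A = -59.
Then Σ (x_i + x_{i+1})·c_i = -876, so x̄ = -876 / (6·(-59)) = 146/59.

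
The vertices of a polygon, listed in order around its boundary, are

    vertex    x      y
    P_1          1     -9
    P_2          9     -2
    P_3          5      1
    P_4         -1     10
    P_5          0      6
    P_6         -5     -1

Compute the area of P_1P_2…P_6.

Cross-terms: 79, 19, 51, -6, 30, 46  ⇒  Σ = 219
Area = |Σ|/2 = 109.5.

109.5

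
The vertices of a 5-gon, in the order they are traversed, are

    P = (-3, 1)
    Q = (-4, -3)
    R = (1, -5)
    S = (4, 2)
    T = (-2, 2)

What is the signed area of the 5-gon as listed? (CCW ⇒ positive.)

Σ = (13) + (23) + (22) + (12) + (4) = 74
Signed area = Σ/2 = 37 (positive ⇒ counter-clockwise traversal).

37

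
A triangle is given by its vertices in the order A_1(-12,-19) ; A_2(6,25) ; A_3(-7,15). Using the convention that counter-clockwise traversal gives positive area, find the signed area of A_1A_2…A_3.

196

Σ = (-186) + (265) + (313) = 392
Signed area = Σ/2 = 196 (positive ⇒ counter-clockwise traversal).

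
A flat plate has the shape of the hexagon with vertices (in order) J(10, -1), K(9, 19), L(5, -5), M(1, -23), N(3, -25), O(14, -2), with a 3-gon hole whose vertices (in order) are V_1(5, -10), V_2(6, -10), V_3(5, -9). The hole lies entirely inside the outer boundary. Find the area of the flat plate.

171

Outer boundary:
Apply Gauss's area formula: 2A = Σ (x_i·y_{i+1} − x_{i+1}·y_i), indices taken mod 6.
Σ = (199) + (-140) + (-110) + (44) + (344) + (6) = 343
Area = |Σ|/2 = 171.5.
Hole:
Σ = (10) + (-4) + (-5) = 1
Area = |Σ|/2 = 0.5.
Net area = 171.5 − 0.5 = 171.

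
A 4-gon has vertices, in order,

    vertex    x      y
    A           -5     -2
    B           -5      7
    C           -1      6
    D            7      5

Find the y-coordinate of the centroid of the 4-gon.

Apply the shoelace (surveyor's) formula. First the cross-terms c_i = x_i·y_{i+1} − x_{i+1}·y_i:
  -45, -23, -47, 11  ⇒  2A = -104, A = -52.
Then Σ (y_i + y_{i+1})·c_i = -1008, so ȳ = -1008 / (6·(-52)) = 42/13.

42/13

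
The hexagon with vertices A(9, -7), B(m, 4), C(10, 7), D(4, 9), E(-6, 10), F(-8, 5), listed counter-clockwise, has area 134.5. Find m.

The doubled signed area Σ (x_i y_{i+1} − x_{i+1} y_i) is linear in m.
With m=0 it equals 213; the coefficient of m is 14 (from the two edges through B).
So 14·m + 213 = 2·134.5 = 269 ⇒ m = 4.

4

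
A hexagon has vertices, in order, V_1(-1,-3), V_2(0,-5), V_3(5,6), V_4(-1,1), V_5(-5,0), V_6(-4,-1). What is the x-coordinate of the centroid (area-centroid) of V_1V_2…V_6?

Apply the surveyor's formula. First the cross-terms c_i = x_i·y_{i+1} − x_{i+1}·y_i:
  5, 25, 11, 5, 5, 11  ⇒  2A = 62, A = 31.
Then Σ (x_i + x_{i+1})·c_i = 34, so x̄ = 34 / (6·31) = 17/93.

17/93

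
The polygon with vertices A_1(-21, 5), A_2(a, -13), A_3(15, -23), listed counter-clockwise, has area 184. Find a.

-11

The doubled signed area Σ (x_i y_{i+1} − x_{i+1} y_i) is linear in a.
With a=0 it equals 60; the coefficient of a is -28 (from the two edges through A_2).
So -28·a + 60 = 2·184 = 368 ⇒ a = -11.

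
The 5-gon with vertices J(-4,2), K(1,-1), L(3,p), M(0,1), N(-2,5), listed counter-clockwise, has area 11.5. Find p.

Write out the shoelace sum; only the two edges meeting at L involve p:
2·Area = [(1·p − 3·(-1)) + (3·1 − 0·p)] + 20
       = 1·p + 26 = 23
⇒ p = -3.

-3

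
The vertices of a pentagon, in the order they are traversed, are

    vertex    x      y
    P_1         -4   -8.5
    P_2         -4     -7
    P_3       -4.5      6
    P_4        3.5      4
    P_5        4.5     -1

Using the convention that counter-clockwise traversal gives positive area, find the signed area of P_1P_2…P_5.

Apply the shoelace formula: 2A = Σ (x_i·y_{i+1} − x_{i+1}·y_i), indices taken mod 5.
Σ = (-6) + (-55.5) + (-39) + (-21.5) + (-42.25) = -164.25
Signed area = Σ/2 = -82.125 (negative ⇒ clockwise traversal).

-82.125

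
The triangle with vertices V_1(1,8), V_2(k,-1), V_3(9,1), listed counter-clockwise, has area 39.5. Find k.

The doubled signed area Σ (x_i y_{i+1} − x_{i+1} y_i) is linear in k.
With k=0 it equals 79; the coefficient of k is -7 (from the two edges through V_2).
So -7·k + 79 = 2·39.5 = 79 ⇒ k = 0.

0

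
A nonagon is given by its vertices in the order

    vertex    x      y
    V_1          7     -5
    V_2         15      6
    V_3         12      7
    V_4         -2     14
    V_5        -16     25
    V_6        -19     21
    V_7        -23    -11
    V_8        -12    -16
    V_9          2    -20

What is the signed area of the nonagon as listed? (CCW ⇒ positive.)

Apply the surveyor's formula: 2A = Σ (x_i·y_{i+1} − x_{i+1}·y_i), indices taken mod 9.
V_1→V_2: (7)(6) − (15)(-5) = 117
V_2→V_3: (15)(7) − (12)(6) = 33
V_3→V_4: (12)(14) − (-2)(7) = 182
V_4→V_5: (-2)(25) − (-16)(14) = 174
V_5→V_6: (-16)(21) − (-19)(25) = 139
V_6→V_7: (-19)(-11) − (-23)(21) = 692
V_7→V_8: (-23)(-16) − (-12)(-11) = 236
V_8→V_9: (-12)(-20) − (2)(-16) = 272
V_9→V_1: (2)(-5) − (7)(-20) = 130
Σ = 1975
Signed area = Σ/2 = 987.5 (positive ⇒ counter-clockwise traversal).

987.5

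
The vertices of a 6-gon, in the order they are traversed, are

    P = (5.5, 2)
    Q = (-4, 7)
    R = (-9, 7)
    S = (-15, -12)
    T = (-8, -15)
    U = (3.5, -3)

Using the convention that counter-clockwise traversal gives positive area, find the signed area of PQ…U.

Σ = (46.5) + (35) + (213) + (129) + (76.5) + (23.5) = 523.5
Signed area = Σ/2 = 261.75 (positive ⇒ counter-clockwise traversal).

261.75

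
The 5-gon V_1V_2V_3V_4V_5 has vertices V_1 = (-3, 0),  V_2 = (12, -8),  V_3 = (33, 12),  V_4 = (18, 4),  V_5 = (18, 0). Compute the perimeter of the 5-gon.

|V_1V_2| = √((15)² + (-8)²) = √289 = 17
|V_2V_3| = √((21)² + (20)²) = √841 = 29
|V_3V_4| = √((-15)² + (-8)²) = √289 = 17
|V_4V_5| = √((0)² + (-4)²) = √16 = 4
|V_5V_1| = √((-21)² + (0)²) = √441 = 21
Perimeter = 17 + 29 + 17 + 4 + 21 = 88.

88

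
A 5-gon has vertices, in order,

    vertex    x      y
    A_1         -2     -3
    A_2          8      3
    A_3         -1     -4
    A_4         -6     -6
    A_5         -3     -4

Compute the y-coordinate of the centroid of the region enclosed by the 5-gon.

Apply the shoelace (surveyor's) formula. First the cross-terms c_i = x_i·y_{i+1} − x_{i+1}·y_i:
  18, -29, -18, 6, 1  ⇒  2A = -22, A = -11.
Then Σ (y_i + y_{i+1})·c_i = 142, so ȳ = 142 / (6·(-11)) = -71/33.

-71/33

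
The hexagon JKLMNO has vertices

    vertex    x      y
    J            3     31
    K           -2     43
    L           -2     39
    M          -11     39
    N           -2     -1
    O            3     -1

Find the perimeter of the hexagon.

104

|JK| = √((-5)² + (12)²) = √169 = 13
|KL| = √((0)² + (-4)²) = √16 = 4
|LM| = √((-9)² + (0)²) = √81 = 9
|MN| = √((9)² + (-40)²) = √1681 = 41
|NO| = √((5)² + (0)²) = √25 = 5
|OJ| = √((0)² + (32)²) = √1024 = 32
Perimeter = 13 + 4 + 9 + 41 + 5 + 32 = 104.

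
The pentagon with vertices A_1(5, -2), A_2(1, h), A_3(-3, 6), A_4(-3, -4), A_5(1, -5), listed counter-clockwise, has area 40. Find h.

0

The doubled signed area Σ (x_i y_{i+1} − x_{i+1} y_i) is linear in h.
With h=0 it equals 80; the coefficient of h is 8 (from the two edges through A_2).
So 8·h + 80 = 2·40 = 80 ⇒ h = 0.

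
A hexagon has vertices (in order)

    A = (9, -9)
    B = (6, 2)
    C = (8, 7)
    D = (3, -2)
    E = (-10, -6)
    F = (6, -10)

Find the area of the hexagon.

Apply the shoelace formula: 2A = Σ (x_i·y_{i+1} − x_{i+1}·y_i), indices taken mod 6.
Cross-terms: 72, 26, -37, -38, 136, 36  ⇒  Σ = 195
Area = |Σ|/2 = 97.5.

97.5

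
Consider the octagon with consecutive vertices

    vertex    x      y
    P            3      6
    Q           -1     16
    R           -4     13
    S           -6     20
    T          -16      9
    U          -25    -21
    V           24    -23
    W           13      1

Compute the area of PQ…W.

Apply the shoelace (surveyor's) formula: 2A = Σ (x_i·y_{i+1} − x_{i+1}·y_i), indices taken mod 8.
P→Q: (3)(16) − (-1)(6) = 54
Q→R: (-1)(13) − (-4)(16) = 51
R→S: (-4)(20) − (-6)(13) = -2
S→T: (-6)(9) − (-16)(20) = 266
T→U: (-16)(-21) − (-25)(9) = 561
U→V: (-25)(-23) − (24)(-21) = 1079
V→W: (24)(1) − (13)(-23) = 323
W→P: (13)(6) − (3)(1) = 75
Σ = 2407
Area = |Σ|/2 = 1203.5.

1203.5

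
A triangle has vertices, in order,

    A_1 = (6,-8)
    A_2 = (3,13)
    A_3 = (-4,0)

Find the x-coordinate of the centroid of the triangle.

Apply the shoelace formula. First the cross-terms c_i = x_i·y_{i+1} − x_{i+1}·y_i:
  102, 52, 32  ⇒  2A = 186, A = 93.
Then Σ (x_i + x_{i+1})·c_i = 930, so x̄ = 930 / (6·93) = 5/3.

5/3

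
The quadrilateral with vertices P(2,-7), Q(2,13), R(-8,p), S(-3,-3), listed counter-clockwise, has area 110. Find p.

5

Write out the shoelace sum; only the two edges meeting at R involve p:
2·Area = [(2·p − (-8)·13) + ((-8)·(-3) − (-3)·p)] + 67
       = 5·p + 195 = 220
⇒ p = 5.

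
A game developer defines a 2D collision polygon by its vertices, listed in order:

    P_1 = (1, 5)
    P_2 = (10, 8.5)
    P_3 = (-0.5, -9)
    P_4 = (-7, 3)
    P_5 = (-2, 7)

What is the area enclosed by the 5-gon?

125.875

P_1→P_2: (1)(8.5) − (10)(5) = -41.5
P_2→P_3: (10)(-9) − (-0.5)(8.5) = -85.75
P_3→P_4: (-0.5)(3) − (-7)(-9) = -64.5
P_4→P_5: (-7)(7) − (-2)(3) = -43
P_5→P_1: (-2)(5) − (1)(7) = -17
Σ = -251.75
Area = |Σ|/2 = 125.875.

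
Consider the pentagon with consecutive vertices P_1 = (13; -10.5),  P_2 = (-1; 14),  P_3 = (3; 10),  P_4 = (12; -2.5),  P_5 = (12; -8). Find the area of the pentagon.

P_1→P_2: (13)(14) − (-1)(-10.5) = 171.5
P_2→P_3: (-1)(10) − (3)(14) = -52
P_3→P_4: (3)(-2.5) − (12)(10) = -127.5
P_4→P_5: (12)(-8) − (12)(-2.5) = -66
P_5→P_1: (12)(-10.5) − (13)(-8) = -22
Σ = -96
Area = |Σ|/2 = 48.

48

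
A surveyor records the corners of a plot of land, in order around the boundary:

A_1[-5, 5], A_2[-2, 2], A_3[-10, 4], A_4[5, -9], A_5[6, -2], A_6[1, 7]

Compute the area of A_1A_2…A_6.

105

Σ = (0) + (12) + (70) + (44) + (44) + (40) = 210
Area = |Σ|/2 = 105.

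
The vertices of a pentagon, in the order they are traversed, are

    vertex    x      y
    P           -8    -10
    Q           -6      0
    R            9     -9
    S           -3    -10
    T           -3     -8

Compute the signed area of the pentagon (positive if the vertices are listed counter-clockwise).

Apply Gauss's area formula: 2A = Σ (x_i·y_{i+1} − x_{i+1}·y_i), indices taken mod 5.
Cross-terms: -60, 54, -117, -6, -34  ⇒  Σ = -163
Signed area = Σ/2 = -81.5 (negative ⇒ clockwise traversal).

-81.5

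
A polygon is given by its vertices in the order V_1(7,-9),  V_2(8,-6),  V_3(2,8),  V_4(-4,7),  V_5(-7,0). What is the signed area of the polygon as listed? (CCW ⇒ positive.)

Apply the shoelace formula: 2A = Σ (x_i·y_{i+1} − x_{i+1}·y_i), indices taken mod 5.
V_1→V_2: (7)(-6) − (8)(-9) = 30
V_2→V_3: (8)(8) − (2)(-6) = 76
V_3→V_4: (2)(7) − (-4)(8) = 46
V_4→V_5: (-4)(0) − (-7)(7) = 49
V_5→V_1: (-7)(-9) − (7)(0) = 63
Σ = 264
Signed area = Σ/2 = 132 (positive ⇒ counter-clockwise traversal).

132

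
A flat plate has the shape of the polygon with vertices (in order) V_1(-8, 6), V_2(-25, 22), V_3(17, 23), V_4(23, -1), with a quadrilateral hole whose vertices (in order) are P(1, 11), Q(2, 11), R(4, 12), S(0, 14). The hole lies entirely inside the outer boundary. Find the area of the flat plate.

Outer boundary:
V_1→V_2: (-8)(22) − (-25)(6) = -26
V_2→V_3: (-25)(23) − (17)(22) = -949
V_3→V_4: (17)(-1) − (23)(23) = -546
V_4→V_1: (23)(6) − (-8)(-1) = 130
Σ = -1391
Area = |Σ|/2 = 695.5.
Hole:
Apply the shoelace formula: 2A = Σ (x_i·y_{i+1} − x_{i+1}·y_i), indices taken mod 4.
Cross-terms: -11, -20, 56, -14  ⇒  Σ = 11
Area = |Σ|/2 = 5.5.
Net area = 695.5 − 5.5 = 690.

690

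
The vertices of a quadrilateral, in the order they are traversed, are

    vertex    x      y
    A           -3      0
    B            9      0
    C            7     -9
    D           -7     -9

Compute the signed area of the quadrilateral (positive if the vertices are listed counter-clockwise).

-117

Apply the surveyor's formula: 2A = Σ (x_i·y_{i+1} − x_{i+1}·y_i), indices taken mod 4.
Cross-terms: 0, -81, -126, -27  ⇒  Σ = -234
Signed area = Σ/2 = -117 (negative ⇒ clockwise traversal).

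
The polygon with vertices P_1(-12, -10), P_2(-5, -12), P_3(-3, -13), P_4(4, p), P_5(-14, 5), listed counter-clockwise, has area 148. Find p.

-9

The doubled signed area Σ (x_i y_{i+1} − x_{i+1} y_i) is linear in p.
With p=0 it equals 395; the coefficient of p is 11 (from the two edges through P_4).
So 11·p + 395 = 2·148 = 296 ⇒ p = -9.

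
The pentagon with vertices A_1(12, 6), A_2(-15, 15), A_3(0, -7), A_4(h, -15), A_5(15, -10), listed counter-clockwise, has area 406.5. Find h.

-1

Write out the shoelace sum; only the two edges meeting at A_4 involve h:
2·Area = [(0·(-15) − h·(-7)) + (h·(-10) − 15·(-15))] + 585
       = -3·h + 810 = 813
⇒ h = -1.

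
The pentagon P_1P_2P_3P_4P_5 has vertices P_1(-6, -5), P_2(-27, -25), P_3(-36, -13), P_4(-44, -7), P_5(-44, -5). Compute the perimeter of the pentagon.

94

|P_1P_2| = √((-21)² + (-20)²) = √841 = 29
|P_2P_3| = √((-9)² + (12)²) = √225 = 15
|P_3P_4| = √((-8)² + (6)²) = √100 = 10
|P_4P_5| = √((0)² + (2)²) = √4 = 2
|P_5P_1| = √((38)² + (0)²) = √1444 = 38
Perimeter = 29 + 15 + 10 + 2 + 38 = 94.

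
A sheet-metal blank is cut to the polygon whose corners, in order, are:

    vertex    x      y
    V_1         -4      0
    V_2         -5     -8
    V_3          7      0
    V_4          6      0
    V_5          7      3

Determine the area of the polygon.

59

Apply the shoelace formula: 2A = Σ (x_i·y_{i+1} − x_{i+1}·y_i), indices taken mod 5.
Cross-terms: 32, 56, 0, 18, 12  ⇒  Σ = 118
Area = |Σ|/2 = 59.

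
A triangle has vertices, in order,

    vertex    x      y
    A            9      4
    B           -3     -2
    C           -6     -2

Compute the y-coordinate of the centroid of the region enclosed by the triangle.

0

Apply Gauss's area formula. First the cross-terms c_i = x_i·y_{i+1} − x_{i+1}·y_i:
  -6, -6, -6  ⇒  2A = -18, A = -9.
Then Σ (y_i + y_{i+1})·c_i = 0, so ȳ = 0 / (6·(-9)) = 0.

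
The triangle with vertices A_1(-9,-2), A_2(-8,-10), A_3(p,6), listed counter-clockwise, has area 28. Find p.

-3

Write out the shoelace sum; only the two edges meeting at A_3 involve p:
2·Area = [((-8)·6 − p·(-10)) + (p·(-2) − (-9)·6)] + 74
       = 8·p + 80 = 56
⇒ p = -3.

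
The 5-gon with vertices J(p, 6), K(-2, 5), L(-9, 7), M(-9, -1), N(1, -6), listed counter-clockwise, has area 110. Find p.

4

The doubled signed area Σ (x_i y_{i+1} − x_{i+1} y_i) is linear in p.
With p=0 it equals 176; the coefficient of p is 11 (from the two edges through J).
So 11·p + 176 = 2·110 = 220 ⇒ p = 4.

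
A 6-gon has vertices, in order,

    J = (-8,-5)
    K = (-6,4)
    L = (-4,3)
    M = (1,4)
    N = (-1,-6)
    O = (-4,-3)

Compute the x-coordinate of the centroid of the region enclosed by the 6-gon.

Apply Gauss's area formula. First the cross-terms c_i = x_i·y_{i+1} − x_{i+1}·y_i:
  -62, -2, -19, -2, -21, -4  ⇒  2A = -110, A = -55.
Then Σ (x_i + x_{i+1})·c_i = 1098, so x̄ = 1098 / (6·(-55)) = -183/55.

-183/55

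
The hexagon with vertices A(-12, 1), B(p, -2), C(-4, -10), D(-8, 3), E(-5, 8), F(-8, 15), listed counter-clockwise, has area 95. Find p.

-14

Write out the shoelace sum; only the two edges meeting at B involve p:
2·Area = [((-12)·(-2) − p·1) + (p·(-10) − (-4)·(-2))] + 20
       = -11·p + 36 = 190
⇒ p = -14.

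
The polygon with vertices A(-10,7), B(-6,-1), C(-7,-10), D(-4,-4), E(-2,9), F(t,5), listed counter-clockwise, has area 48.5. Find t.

-4

Write out the shoelace sum; only the two edges meeting at F involve t:
2·Area = [((-2)·5 − t·9) + (t·7 − (-10)·5)] + 49
       = -2·t + 89 = 97
⇒ t = -4.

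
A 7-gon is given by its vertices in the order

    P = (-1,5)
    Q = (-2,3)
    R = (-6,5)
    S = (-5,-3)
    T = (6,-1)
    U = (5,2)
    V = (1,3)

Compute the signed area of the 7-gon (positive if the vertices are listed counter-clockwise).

59.5

Apply the shoelace formula: 2A = Σ (x_i·y_{i+1} − x_{i+1}·y_i), indices taken mod 7.
Cross-terms: 7, 8, 43, 23, 17, 13, 8  ⇒  Σ = 119
Signed area = Σ/2 = 59.5 (positive ⇒ counter-clockwise traversal).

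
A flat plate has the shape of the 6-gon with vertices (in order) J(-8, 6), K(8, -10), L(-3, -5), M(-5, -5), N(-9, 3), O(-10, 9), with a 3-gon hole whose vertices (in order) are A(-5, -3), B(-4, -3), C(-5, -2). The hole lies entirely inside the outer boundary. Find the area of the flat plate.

Outer boundary:
Cross-terms: 32, -70, -10, -60, -51, 12  ⇒  Σ = -147
Area = |Σ|/2 = 73.5.
Hole:
Apply Gauss's area formula: 2A = Σ (x_i·y_{i+1} − x_{i+1}·y_i), indices taken mod 3.
A→B: (-5)(-3) − (-4)(-3) = 3
B→C: (-4)(-2) − (-5)(-3) = -7
C→A: (-5)(-3) − (-5)(-2) = 5
Σ = 1
Area = |Σ|/2 = 0.5.
Net area = 73.5 − 0.5 = 73.

73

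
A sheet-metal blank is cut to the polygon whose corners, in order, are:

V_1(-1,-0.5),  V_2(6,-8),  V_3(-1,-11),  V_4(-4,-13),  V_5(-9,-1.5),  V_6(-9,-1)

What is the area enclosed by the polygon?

103

V_1→V_2: (-1)(-8) − (6)(-0.5) = 11
V_2→V_3: (6)(-11) − (-1)(-8) = -74
V_3→V_4: (-1)(-13) − (-4)(-11) = -31
V_4→V_5: (-4)(-1.5) − (-9)(-13) = -111
V_5→V_6: (-9)(-1) − (-9)(-1.5) = -4.5
V_6→V_1: (-9)(-0.5) − (-1)(-1) = 3.5
Σ = -206
Area = |Σ|/2 = 103.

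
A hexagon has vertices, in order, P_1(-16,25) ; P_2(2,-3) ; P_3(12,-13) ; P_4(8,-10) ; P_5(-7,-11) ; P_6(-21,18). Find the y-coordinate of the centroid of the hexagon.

1151/285

Apply Gauss's area formula. First the cross-terms c_i = x_i·y_{i+1} − x_{i+1}·y_i:
  -2, 10, -16, -158, -357, -237  ⇒  2A = -760, A = -380.
Then Σ (y_i + y_{i+1})·c_i = -9208, so ȳ = -9208 / (6·(-380)) = 1151/285.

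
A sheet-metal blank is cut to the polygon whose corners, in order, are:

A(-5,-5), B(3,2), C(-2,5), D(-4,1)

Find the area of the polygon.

33.5

Apply the surveyor's formula: 2A = Σ (x_i·y_{i+1} − x_{i+1}·y_i), indices taken mod 4.
Σ = (5) + (19) + (18) + (25) = 67
Area = |Σ|/2 = 33.5.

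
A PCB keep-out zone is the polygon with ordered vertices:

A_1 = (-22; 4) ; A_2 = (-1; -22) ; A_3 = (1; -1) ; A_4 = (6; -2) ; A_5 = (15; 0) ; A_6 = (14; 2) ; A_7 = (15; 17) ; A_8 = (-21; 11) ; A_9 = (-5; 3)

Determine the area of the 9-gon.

Apply the surveyor's formula: 2A = Σ (x_i·y_{i+1} − x_{i+1}·y_i), indices taken mod 9.
Cross-terms: 488, 23, 4, 30, 30, 208, 522, -8, 46  ⇒  Σ = 1343
Area = |Σ|/2 = 671.5.

671.5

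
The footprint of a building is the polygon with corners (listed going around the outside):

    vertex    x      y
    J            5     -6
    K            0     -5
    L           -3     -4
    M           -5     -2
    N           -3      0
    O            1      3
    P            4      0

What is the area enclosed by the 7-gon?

Σ = (-25) + (-15) + (-14) + (-6) + (-9) + (-12) + (-24) = -105
Area = |Σ|/2 = 52.5.

52.5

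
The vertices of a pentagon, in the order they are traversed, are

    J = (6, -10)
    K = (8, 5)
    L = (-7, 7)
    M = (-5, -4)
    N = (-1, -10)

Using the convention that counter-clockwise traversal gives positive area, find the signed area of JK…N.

190

Σ = (110) + (91) + (63) + (46) + (70) = 380
Signed area = Σ/2 = 190 (positive ⇒ counter-clockwise traversal).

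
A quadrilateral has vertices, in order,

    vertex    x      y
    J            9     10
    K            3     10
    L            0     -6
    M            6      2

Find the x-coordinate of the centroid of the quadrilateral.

4.2

Apply the shoelace (surveyor's) formula. First the cross-terms c_i = x_i·y_{i+1} − x_{i+1}·y_i:
  60, -18, 36, 42  ⇒  2A = 120, A = 60.
Then Σ (x_i + x_{i+1})·c_i = 1512, so x̄ = 1512 / (6·60) = 4.2.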